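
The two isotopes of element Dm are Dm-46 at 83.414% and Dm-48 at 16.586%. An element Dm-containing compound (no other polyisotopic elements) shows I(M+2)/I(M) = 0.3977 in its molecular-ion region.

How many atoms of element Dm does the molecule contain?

For n independent Dm atoms, I(M+2)/I(M) = n · (abundance Dm-48) / (abundance Dm-46) = n · 0.16586/0.83414.
n = 0.3977 × 0.83414/0.16586 = 2.00 ≈ 2

2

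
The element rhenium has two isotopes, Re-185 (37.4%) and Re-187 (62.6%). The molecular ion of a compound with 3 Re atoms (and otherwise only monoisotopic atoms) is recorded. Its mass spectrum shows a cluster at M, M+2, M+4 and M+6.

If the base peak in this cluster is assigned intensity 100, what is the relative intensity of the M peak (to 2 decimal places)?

11.90

Term probabilities: M 0.0523, M+2 0.2627, M+4 0.4397, M+6 0.2453. Base peak = M+4.
P(M+4) = C(3,2) × 0.374^1 × 0.626^2 = 3 × 0.3740 × 0.391876 = 0.439685 (base)
P(M) = C(3,0) × 0.374^3 × 0.626^0 = 1 × 0.05231362 × 1.0000 = 0.052314
Relative intensity = 0.052314 / 0.439685 × 100 = 11.90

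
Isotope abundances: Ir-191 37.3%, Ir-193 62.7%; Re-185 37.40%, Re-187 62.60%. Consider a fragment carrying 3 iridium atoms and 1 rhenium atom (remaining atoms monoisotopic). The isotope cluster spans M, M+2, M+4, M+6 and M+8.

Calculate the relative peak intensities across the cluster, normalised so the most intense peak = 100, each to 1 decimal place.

Iridium pattern (n=3): 0.05189512 : 0.26170165 : 0.43991135 : 0.24649188
Rhenium pattern (n=1): 0.3740 : 0.6260
Convolve the two distributions (both contribute in 2-u steps):
  M: 0.05189512×0.3740 = 0.019409
  M+2: 0.05189512×0.6260 + 0.26170165×0.3740 = 0.130363
  M+4: 0.26170165×0.6260 + 0.43991135×0.3740 = 0.328352
  M+6: 0.43991135×0.6260 + 0.24649188×0.3740 = 0.367572
  M+8: 0.24649188×0.6260 = 0.154304
Scale to base peak (0.367572) = 100: 5.3 : 35.5 : 89.3 : 100.0 : 42.0

5.3 : 35.5 : 89.3 : 100.0 : 42.0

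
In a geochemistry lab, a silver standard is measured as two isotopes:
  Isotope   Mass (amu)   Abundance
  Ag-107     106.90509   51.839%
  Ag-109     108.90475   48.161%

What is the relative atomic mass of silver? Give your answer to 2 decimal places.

107.87 amu

Ar = Σ fᵢ·mᵢ = 0.51839 × 106.90509 + 0.48161 × 108.90475
= 55.418530 + 52.449617 = 107.868147 amu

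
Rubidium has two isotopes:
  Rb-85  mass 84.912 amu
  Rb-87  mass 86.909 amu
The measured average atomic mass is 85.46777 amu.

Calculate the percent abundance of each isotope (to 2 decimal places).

Rb-85: 72.17%, Rb-87: 27.83%

Let x be the fractional abundance of Rb-85; then Rb-87 has abundance 1 − x.
84.912·x + 86.909·(1 − x) = 85.46777
(84.912 − 86.909)·x = 85.46777 − 86.909
x = -1.44123 / -1.997 = 0.72170 → 72.17% Rb-85, 27.83% Rb-87.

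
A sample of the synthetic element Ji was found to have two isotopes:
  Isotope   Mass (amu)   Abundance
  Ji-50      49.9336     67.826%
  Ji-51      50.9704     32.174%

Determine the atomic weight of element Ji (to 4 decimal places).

Average mass = Σ (abundance × isotope mass) = 0.67826 × 49.9336 + 0.32174 × 50.9704
= 33.86796 + 16.39922 = 50.26718 amu

50.2672 amu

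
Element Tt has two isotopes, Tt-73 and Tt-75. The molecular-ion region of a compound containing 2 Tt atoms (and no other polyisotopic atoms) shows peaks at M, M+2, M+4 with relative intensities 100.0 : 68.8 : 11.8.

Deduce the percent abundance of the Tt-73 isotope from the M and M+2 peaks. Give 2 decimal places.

74.40%

Let p = fractional abundance of Tt-73. I(M+2)/I(M) = [C(2,1)·p^1·(1−p)] / p^2 = 2·(1−p)/p = 68.8/100.0 = 0.6880
(1−p)/p = 0.6880/2 = 0.3440  ⇒  p = 1/(1 + 0.3440) = 0.7440
Tt-73: 74.40%, Tt-75: 25.60%.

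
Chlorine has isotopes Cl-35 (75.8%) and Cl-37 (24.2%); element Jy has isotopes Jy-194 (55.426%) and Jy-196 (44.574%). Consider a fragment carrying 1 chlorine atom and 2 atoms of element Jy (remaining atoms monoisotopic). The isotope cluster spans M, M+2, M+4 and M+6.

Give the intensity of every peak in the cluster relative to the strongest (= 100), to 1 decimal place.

51.9 : 100.0 : 60.2 : 10.7

Chlorine pattern (n=1): 0.7580 : 0.2420
Element Jy pattern (n=2): 0.30720415 : 0.4941117 : 0.19868415
Convolve the two distributions (both contribute in 2-u steps):
  M: 0.7580×0.30720415 = 0.232861
  M+2: 0.7580×0.4941117 + 0.2420×0.30720415 = 0.448880
  M+4: 0.7580×0.19868415 + 0.2420×0.4941117 = 0.270178
  M+6: 0.2420×0.19868415 = 0.048082
Scale to base peak (0.448880) = 100: 51.9 : 100.0 : 60.2 : 10.7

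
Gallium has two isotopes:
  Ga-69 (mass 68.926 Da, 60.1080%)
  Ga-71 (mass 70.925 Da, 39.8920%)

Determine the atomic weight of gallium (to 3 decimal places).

The abundance-weighted mean is 0.601080 × 68.926 + 0.398920 × 70.925
= 41.4300 + 28.2934 = 69.7234 Da

69.723 Da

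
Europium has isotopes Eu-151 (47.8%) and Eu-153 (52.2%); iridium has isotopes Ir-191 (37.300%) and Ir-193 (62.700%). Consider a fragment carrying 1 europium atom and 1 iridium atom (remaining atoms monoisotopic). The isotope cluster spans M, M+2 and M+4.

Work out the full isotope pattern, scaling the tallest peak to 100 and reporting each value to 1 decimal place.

36.1 : 100.0 : 66.2

Europium pattern (n=1): 0.4780 : 0.5220
Iridium pattern (n=1): 0.3730 : 0.6270
Convolve the two distributions (both contribute in 2-u steps):
  M: 0.4780×0.3730 = 0.178294
  M+2: 0.4780×0.6270 + 0.5220×0.3730 = 0.494412
  M+4: 0.5220×0.6270 = 0.327294
Scale to base peak (0.494412) = 100: 36.1 : 100.0 : 66.2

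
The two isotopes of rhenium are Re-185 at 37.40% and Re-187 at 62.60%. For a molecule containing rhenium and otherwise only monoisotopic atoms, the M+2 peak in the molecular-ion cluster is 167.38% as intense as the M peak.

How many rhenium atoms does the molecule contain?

For n independent Re atoms, I(M+2)/I(M) = n · (abundance Re-187) / (abundance Re-185) = n · 0.6260/0.3740.
n = 1.6738 × 0.3740/0.6260 = 1.00 ≈ 1

1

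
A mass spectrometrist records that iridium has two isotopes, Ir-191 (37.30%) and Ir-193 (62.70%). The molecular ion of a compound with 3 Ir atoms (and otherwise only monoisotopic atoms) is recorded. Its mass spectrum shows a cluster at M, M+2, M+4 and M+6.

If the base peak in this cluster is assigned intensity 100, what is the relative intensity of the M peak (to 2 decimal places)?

Binomial terms of (0.3730 + 0.6270)^3: M 0.0519, M+2 0.2617, M+4 0.4399, M+6 0.2465 → M+4 is the base peak.
P(M+4) = C(3,2) × 0.3730^1 × 0.6270^2 = 3 × 0.3730 × 0.393129 = 0.439911 (base)
P(M) = C(3,0) × 0.3730^3 × 0.6270^0 = 1 × 0.05189512 × 1.0000 = 0.051895
Relative intensity = 0.051895 / 0.439911 × 100 = 11.80

11.80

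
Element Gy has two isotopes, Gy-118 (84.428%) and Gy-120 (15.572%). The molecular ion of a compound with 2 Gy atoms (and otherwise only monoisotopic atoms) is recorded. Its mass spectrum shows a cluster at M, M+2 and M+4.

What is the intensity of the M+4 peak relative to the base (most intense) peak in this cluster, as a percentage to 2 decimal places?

3.40%

Binomial terms of (0.84428 + 0.15572)^2: M 0.7128, M+2 0.2629, M+4 0.0242 → M is the base peak.
P(M) = C(2,0) × 0.84428^2 × 0.15572^0 = 1 × 0.71280872 × 1.0000 = 0.712809 (base)
P(M+4) = C(2,2) × 0.84428^0 × 0.15572^2 = 1 × 1.0000 × 0.02424872 = 0.024249
Relative intensity = 0.024249 / 0.712809 × 100 = 3.40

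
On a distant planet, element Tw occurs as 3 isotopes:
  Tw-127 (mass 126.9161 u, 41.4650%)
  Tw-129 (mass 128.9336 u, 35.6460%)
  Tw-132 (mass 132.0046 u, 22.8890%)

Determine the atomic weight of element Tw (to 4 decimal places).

The abundance-weighted mean is 0.414650 × 126.9161 + 0.356460 × 128.9336 + 0.228890 × 132.0046
= 52.62576 + 45.95967 + 30.21453 = 128.79996 u

128.8000 u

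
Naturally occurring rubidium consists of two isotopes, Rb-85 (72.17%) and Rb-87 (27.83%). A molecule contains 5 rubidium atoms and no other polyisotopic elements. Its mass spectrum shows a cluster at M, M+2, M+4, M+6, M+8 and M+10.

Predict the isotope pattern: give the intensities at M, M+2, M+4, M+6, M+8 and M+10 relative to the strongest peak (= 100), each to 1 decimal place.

Expanding (0.7217 + 0.2783)^5:
P(M) = 0.7217^5 = 0.195787
P(M+2) = 5 × 0.7217^4 × 0.2783^1 = 0.377494
P(M+4) = 10 × 0.7217^3 × 0.2783^2 = 0.291136
P(M+6) = 10 × 0.7217^2 × 0.2783^3 = 0.112267
P(M+8) = 5 × 0.7217^1 × 0.2783^4 = 0.021646
P(M+10) = 0.2783^5 = 0.001669
The M+2 peak is largest (0.377494); scaling to 100 gives 51.9 : 100.0 : 77.1 : 29.7 : 5.7 : 0.4.

51.9 : 100.0 : 77.1 : 29.7 : 5.7 : 0.4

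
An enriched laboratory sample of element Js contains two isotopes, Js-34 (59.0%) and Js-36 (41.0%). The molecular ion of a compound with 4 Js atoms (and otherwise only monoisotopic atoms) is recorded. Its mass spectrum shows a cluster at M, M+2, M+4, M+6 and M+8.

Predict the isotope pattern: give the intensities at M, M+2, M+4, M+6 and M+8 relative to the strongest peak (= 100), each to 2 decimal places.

Each Js atom is independently Js-34 (p = 0.590) or Js-36 (q = 0.410); the cluster is the binomial expansion (p + q)^4.
P(M) = 0.590^4 = 0.121174
P(M+2) = 4 × 0.590^3 × 0.410^1 = 0.336822
P(M+4) = 6 × 0.590^2 × 0.410^2 = 0.351094
P(M+6) = 4 × 0.590^1 × 0.410^3 = 0.162654
P(M+8) = 0.410^4 = 0.028258
The M+4 peak is largest (0.351094); scaling to 100 gives 34.51 : 95.93 : 100.00 : 46.33 : 8.05.

34.51 : 95.93 : 100.00 : 46.33 : 8.05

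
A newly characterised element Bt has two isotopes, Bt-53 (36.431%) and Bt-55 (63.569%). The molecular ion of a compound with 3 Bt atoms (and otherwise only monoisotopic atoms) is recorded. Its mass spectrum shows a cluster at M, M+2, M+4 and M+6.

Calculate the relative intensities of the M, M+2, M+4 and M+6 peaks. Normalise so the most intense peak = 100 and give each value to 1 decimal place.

10.9 : 57.3 : 100.0 : 58.2

The 3 Bt atoms are independent, so intensities follow the terms of (0.36431 + 0.63569)^3.
P(M) = 0.36431^3 = 0.048352
P(M+2) = 3 × 0.36431^2 × 0.63569^1 = 0.253110
P(M+4) = 3 × 0.36431^1 × 0.63569^2 = 0.441655
P(M+6) = 0.63569^3 = 0.256883
The M+4 peak is largest (0.441655); scaling to 100 gives 10.9 : 57.3 : 100.0 : 58.2.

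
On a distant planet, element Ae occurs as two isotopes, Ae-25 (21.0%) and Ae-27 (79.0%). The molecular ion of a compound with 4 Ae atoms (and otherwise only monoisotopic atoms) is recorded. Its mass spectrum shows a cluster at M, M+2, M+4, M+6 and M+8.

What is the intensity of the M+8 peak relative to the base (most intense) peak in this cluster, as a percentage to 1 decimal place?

94.0%

Binomial terms of (0.210 + 0.790)^4: M 0.0019, M+2 0.0293, M+4 0.1651, M+6 0.4142, M+8 0.3895 → M+6 is the base peak.
P(M+6) = C(4,3) × 0.210^1 × 0.790^3 = 4 × 0.2100 × 0.493039 = 0.414153 (base)
P(M+8) = C(4,4) × 0.210^0 × 0.790^4 = 1 × 1.0000 × 0.38950081 = 0.389501
Relative intensity = 0.389501 / 0.414153 × 100 = 94.0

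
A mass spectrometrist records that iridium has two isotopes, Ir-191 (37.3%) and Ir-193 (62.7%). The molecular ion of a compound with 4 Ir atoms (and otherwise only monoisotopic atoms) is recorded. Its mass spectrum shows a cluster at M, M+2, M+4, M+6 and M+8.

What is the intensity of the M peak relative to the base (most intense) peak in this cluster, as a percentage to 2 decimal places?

Binomial terms of (0.373 + 0.627)^4: M 0.0194, M+2 0.1302, M+4 0.3282, M+6 0.3678, M+8 0.1546 → M+6 is the base peak.
P(M+6) = C(4,3) × 0.373^1 × 0.627^3 = 4 × 0.3730 × 0.24649188 = 0.367766 (base)
P(M) = C(4,0) × 0.373^4 × 0.627^0 = 1 × 0.01935688 × 1.0000 = 0.019357
Relative intensity = 0.019357 / 0.367766 × 100 = 5.26

5.26%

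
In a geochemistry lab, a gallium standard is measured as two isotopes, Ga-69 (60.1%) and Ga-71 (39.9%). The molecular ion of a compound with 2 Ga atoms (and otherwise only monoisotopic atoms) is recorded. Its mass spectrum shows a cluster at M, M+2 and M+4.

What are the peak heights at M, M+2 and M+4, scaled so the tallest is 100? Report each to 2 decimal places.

The 2 Ga atoms are independent, so intensities follow the terms of (0.601 + 0.399)^2.
P(M) = 0.601^2 = 0.361201
P(M+2) = 2 × 0.601^1 × 0.399^1 = 0.479598
P(M+4) = 0.399^2 = 0.159201
The M+2 peak is largest (0.479598); scaling to 100 gives 75.31 : 100.00 : 33.19.

75.31 : 100.00 : 33.19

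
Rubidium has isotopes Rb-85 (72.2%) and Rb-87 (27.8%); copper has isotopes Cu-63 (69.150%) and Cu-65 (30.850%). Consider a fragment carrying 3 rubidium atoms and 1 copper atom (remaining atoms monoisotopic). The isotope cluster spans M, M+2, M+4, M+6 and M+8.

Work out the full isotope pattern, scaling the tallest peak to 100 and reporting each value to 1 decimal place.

Rubidium pattern (n=3): 0.37636705 : 0.43475086 : 0.16739714 : 0.02148495
Copper pattern (n=1): 0.6915 : 0.3085
Convolve the two distributions (both contribute in 2-u steps):
  M: 0.37636705×0.6915 = 0.260258
  M+2: 0.37636705×0.3085 + 0.43475086×0.6915 = 0.416739
  M+4: 0.43475086×0.3085 + 0.16739714×0.6915 = 0.249876
  M+6: 0.16739714×0.3085 + 0.02148495×0.6915 = 0.066499
  M+8: 0.02148495×0.3085 = 0.006628
Scale to base peak (0.416739) = 100: 62.5 : 100.0 : 60.0 : 16.0 : 1.6

62.5 : 100.0 : 60.0 : 16.0 : 1.6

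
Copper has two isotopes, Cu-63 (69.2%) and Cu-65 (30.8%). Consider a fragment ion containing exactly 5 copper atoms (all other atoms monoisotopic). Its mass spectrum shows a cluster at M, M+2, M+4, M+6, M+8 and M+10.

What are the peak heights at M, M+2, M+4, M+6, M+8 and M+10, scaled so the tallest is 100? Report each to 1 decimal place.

44.9 : 100.0 : 89.0 : 39.6 : 8.8 : 0.8

The 5 Cu atoms are independent, so intensities follow the terms of (0.692 + 0.308)^5.
P(M) = 0.692^5 = 0.158683
P(M+2) = 5 × 0.692^4 × 0.308^1 = 0.353139
P(M+4) = 10 × 0.692^3 × 0.308^2 = 0.314355
P(M+6) = 10 × 0.692^2 × 0.308^3 = 0.139915
P(M+8) = 5 × 0.692^1 × 0.308^4 = 0.031137
P(M+10) = 0.308^5 = 0.002772
The M+2 peak is largest (0.353139); scaling to 100 gives 44.9 : 100.0 : 89.0 : 39.6 : 8.8 : 0.8.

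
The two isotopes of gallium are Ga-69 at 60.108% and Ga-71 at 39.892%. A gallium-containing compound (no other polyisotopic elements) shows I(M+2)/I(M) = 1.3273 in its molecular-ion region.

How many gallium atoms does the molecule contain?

For n independent Ga atoms, I(M+2)/I(M) = n · (abundance Ga-71) / (abundance Ga-69) = n · 0.39892/0.60108.
n = 1.3273 × 0.60108/0.39892 = 2.00 ≈ 2

2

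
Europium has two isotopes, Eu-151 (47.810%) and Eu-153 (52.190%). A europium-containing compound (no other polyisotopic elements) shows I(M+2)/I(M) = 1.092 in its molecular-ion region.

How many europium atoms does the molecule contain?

1

The M+2/M ratio from n Eu atoms is n · q/p = n · 0.52190/0.47810.
n = 1.092 × 0.47810/0.52190 = 1.00 ≈ 1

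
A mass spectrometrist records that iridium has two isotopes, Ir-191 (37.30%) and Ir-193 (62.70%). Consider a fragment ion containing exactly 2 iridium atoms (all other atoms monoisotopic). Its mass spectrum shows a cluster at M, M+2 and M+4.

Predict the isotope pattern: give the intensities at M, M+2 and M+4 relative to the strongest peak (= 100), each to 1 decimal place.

The 2 Ir atoms are independent, so intensities follow the terms of (0.3730 + 0.6270)^2.
P(M) = 0.3730^2 = 0.139129
P(M+2) = 2 × 0.3730^1 × 0.6270^1 = 0.467742
P(M+4) = 0.6270^2 = 0.393129
The M+2 peak is largest (0.467742); scaling to 100 gives 29.7 : 100.0 : 84.0.

29.7 : 100.0 : 84.0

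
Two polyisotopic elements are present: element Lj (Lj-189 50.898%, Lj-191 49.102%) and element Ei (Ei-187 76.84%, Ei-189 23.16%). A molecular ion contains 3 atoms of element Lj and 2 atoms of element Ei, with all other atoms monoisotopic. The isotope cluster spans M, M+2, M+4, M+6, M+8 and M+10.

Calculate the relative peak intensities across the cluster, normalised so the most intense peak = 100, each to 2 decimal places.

Element Lj pattern (n=3): 0.13185668 : 0.38161187 : 0.36814621 : 0.11838524
Element Ei pattern (n=2): 0.59043856 : 0.35592288 : 0.05363856
Convolve the two distributions (both contribute in 2-u steps):
  M: 0.13185668×0.59043856 = 0.077853
  M+2: 0.13185668×0.35592288 + 0.38161187×0.59043856 = 0.272249
  M+4: 0.13185668×0.05363856 + 0.38161187×0.35592288 + 0.36814621×0.59043856 = 0.360265
  M+6: 0.38161187×0.05363856 + 0.36814621×0.35592288 + 0.11838524×0.59043856 = 0.221400
  M+8: 0.36814621×0.05363856 + 0.11838524×0.35592288 = 0.061883
  M+10: 0.11838524×0.05363856 = 0.006350
Scale to base peak (0.360265) = 100: 21.61 : 75.57 : 100.00 : 61.45 : 17.18 : 1.76

21.61 : 75.57 : 100.00 : 61.45 : 17.18 : 1.76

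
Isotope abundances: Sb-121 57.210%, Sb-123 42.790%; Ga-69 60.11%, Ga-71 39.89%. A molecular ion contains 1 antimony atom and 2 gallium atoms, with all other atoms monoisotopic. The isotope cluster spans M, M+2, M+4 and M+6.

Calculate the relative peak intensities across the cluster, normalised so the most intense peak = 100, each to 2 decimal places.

48.19 : 100.00 : 69.06 : 15.87

Antimony pattern (n=1): 0.5721 : 0.4279
Gallium pattern (n=2): 0.36132121 : 0.47955758 : 0.15912121
Convolve the two distributions (both contribute in 2-u steps):
  M: 0.5721×0.36132121 = 0.206712
  M+2: 0.5721×0.47955758 + 0.4279×0.36132121 = 0.428964
  M+4: 0.5721×0.15912121 + 0.4279×0.47955758 = 0.296236
  M+6: 0.4279×0.15912121 = 0.068088
Scale to base peak (0.428964) = 100: 48.19 : 100.00 : 69.06 : 15.87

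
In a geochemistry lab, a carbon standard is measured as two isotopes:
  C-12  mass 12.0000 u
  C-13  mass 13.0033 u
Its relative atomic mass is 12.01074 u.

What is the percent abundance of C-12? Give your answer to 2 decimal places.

Let x be the fractional abundance of C-12; then C-13 has abundance 1 − x.
12.0000·x + 13.0033·(1 − x) = 12.01074
(12.0000 − 13.0033)·x = 12.01074 − 13.0033
x = -0.99256 / -1.0033 = 0.98930 → 98.93% C-12, 1.07% C-13.

98.93%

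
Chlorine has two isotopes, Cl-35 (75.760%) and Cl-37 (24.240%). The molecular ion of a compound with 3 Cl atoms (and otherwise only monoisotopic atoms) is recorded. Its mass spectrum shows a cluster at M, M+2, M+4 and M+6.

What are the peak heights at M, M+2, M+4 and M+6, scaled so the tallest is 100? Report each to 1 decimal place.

The 3 Cl atoms are independent, so intensities follow the terms of (0.75760 + 0.24240)^3.
P(M) = 0.75760^3 = 0.434830
P(M+2) = 3 × 0.75760^2 × 0.24240^1 = 0.417382
P(M+4) = 3 × 0.75760^1 × 0.24240^2 = 0.133545
P(M+6) = 0.24240^3 = 0.014243
The M peak is largest (0.434830); scaling to 100 gives 100.0 : 96.0 : 30.7 : 3.3.

100.0 : 96.0 : 30.7 : 3.3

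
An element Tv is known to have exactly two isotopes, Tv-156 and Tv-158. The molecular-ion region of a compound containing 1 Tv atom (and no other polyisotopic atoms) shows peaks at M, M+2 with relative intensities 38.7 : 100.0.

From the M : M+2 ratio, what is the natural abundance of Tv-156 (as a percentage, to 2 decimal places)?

27.90%

Let p = fractional abundance of Tv-156. I(M+2)/I(M) = [C(1,1)·p^0·(1−p)] / p^1 = 1·(1−p)/p = 100.0/38.7 = 2.5840
(1−p)/p = 2.5840/1 = 2.5840  ⇒  p = 1/(1 + 2.5840) = 0.2790
Tv-156: 27.90%, Tv-158: 72.10%.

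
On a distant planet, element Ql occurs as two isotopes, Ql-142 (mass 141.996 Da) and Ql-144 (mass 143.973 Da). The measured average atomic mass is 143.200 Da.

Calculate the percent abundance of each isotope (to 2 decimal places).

Writing the weighted mean with unknown fraction x of Ql-142:
141.996·x + 143.973·(1 − x) = 143.200
(141.996 − 143.973)·x = 143.200 − 143.973
x = -0.773 / -1.977 = 0.39100 → 39.10% Ql-142, 60.90% Ql-144.

Ql-142: 39.10%, Ql-144: 60.90%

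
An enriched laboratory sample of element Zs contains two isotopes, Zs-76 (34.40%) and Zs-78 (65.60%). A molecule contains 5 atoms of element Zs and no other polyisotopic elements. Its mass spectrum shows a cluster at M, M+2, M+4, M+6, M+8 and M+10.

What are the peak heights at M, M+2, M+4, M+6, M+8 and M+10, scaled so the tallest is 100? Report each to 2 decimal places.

1.44 : 13.75 : 52.44 : 100.00 : 95.35 : 36.37

Each Zs atom is independently Zs-76 (p = 0.3440) or Zs-78 (q = 0.6560); the cluster is the binomial expansion (p + q)^5.
P(M) = 0.3440^5 = 0.004817
P(M+2) = 5 × 0.3440^4 × 0.6560^1 = 0.045931
P(M+4) = 10 × 0.3440^3 × 0.6560^2 = 0.175179
P(M+6) = 10 × 0.3440^2 × 0.6560^3 = 0.334063
P(M+8) = 5 × 0.3440^1 × 0.6560^4 = 0.318525
P(M+10) = 0.6560^5 = 0.121484
The M+6 peak is largest (0.334063); scaling to 100 gives 1.44 : 13.75 : 52.44 : 100.00 : 95.35 : 36.37.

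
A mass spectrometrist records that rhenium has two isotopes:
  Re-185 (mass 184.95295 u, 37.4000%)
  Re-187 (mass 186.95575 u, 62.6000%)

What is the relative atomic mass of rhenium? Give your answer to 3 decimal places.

The abundance-weighted mean is 0.374000 × 184.95295 + 0.626000 × 186.95575
= 69.172403 + 117.034300 = 186.206703 u

186.207 u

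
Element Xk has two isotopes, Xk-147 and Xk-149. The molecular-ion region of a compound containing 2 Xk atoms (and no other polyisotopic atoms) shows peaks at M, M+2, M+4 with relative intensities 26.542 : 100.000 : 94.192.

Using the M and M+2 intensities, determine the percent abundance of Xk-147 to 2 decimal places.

34.68%

Write p for the Xk-147 fraction. I(M+2)/I(M) = [C(2,1)·p^1·(1−p)] / p^2 = 2·(1−p)/p = 100.000/26.542 = 3.7676
(1−p)/p = 3.7676/2 = 1.8838  ⇒  p = 1/(1 + 1.8838) = 0.3468
Xk-147: 34.68%, Xk-149: 65.32%.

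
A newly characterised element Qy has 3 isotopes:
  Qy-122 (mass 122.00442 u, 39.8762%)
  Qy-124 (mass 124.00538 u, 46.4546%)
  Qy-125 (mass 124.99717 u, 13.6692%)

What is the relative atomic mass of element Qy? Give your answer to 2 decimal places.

Weight each isotope mass by its fractional abundance: 0.398762 × 122.00442 + 0.464546 × 124.00538 + 0.136692 × 124.99717
= 48.650727 + 57.606203 + 17.086113 = 123.343043 u

123.34 u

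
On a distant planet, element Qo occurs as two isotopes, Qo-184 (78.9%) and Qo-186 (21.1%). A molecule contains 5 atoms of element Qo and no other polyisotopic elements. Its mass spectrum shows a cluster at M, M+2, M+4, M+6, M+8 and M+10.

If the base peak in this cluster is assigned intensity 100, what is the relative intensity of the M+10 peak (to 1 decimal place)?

Term probabilities: M 0.3058, M+2 0.4088, M+4 0.2187, M+6 0.0585, M+8 0.0078, M+10 0.0004. Base peak = M+2.
P(M+2) = C(5,1) × 0.789^4 × 0.211^1 = 5 × 0.3875324 × 0.2110 = 0.408847 (base)
P(M+10) = C(5,5) × 0.789^0 × 0.211^5 = 1 × 1.0000 × 0.00041823 = 0.000418
Relative intensity = 0.000418 / 0.408847 × 100 = 0.1

0.1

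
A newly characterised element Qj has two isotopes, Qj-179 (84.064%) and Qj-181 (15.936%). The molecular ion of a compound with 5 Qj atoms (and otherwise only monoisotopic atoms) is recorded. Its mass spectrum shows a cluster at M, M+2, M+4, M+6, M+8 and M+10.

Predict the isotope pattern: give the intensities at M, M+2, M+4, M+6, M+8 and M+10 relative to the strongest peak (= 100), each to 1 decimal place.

Each Qj atom is independently Qj-179 (p = 0.84064) or Qj-181 (q = 0.15936); the cluster is the binomial expansion (p + q)^5.
P(M) = 0.84064^5 = 0.419808
P(M+2) = 5 × 0.84064^4 × 0.15936^1 = 0.397914
P(M+4) = 10 × 0.84064^3 × 0.15936^2 = 0.150865
P(M+6) = 10 × 0.84064^2 × 0.15936^3 = 0.028599
P(M+8) = 5 × 0.84064^1 × 0.15936^4 = 0.002711
P(M+10) = 0.15936^5 = 0.000103
The M peak is largest (0.419808); scaling to 100 gives 100.0 : 94.8 : 35.9 : 6.8 : 0.6 : 0.0.

100.0 : 94.8 : 35.9 : 6.8 : 0.6 : 0.0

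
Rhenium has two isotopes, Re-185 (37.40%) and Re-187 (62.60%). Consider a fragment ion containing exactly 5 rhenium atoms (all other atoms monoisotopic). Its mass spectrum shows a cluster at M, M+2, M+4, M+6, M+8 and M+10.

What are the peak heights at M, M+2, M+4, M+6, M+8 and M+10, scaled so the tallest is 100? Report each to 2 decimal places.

2.13 : 17.85 : 59.74 : 100.00 : 83.69 : 28.02

Each Re atom is independently Re-185 (p = 0.3740) or Re-187 (q = 0.6260); the cluster is the binomial expansion (p + q)^5.
P(M) = 0.3740^5 = 0.007317
P(M+2) = 5 × 0.3740^4 × 0.6260^1 = 0.061239
P(M+4) = 10 × 0.3740^3 × 0.6260^2 = 0.205005
P(M+6) = 10 × 0.3740^2 × 0.6260^3 = 0.343136
P(M+8) = 5 × 0.3740^1 × 0.6260^4 = 0.287170
P(M+10) = 0.6260^5 = 0.096133
The M+6 peak is largest (0.343136); scaling to 100 gives 2.13 : 17.85 : 59.74 : 100.00 : 83.69 : 28.02.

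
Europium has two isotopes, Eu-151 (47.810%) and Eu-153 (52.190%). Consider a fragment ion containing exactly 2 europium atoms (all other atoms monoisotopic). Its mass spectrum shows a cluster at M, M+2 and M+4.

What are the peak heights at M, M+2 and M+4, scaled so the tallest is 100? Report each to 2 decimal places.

The 2 Eu atoms are independent, so intensities follow the terms of (0.47810 + 0.52190)^2.
P(M) = 0.47810^2 = 0.228580
P(M+2) = 2 × 0.47810^1 × 0.52190^1 = 0.499041
P(M+4) = 0.52190^2 = 0.272380
The M+2 peak is largest (0.499041); scaling to 100 gives 45.80 : 100.00 : 54.58.

45.80 : 100.00 : 54.58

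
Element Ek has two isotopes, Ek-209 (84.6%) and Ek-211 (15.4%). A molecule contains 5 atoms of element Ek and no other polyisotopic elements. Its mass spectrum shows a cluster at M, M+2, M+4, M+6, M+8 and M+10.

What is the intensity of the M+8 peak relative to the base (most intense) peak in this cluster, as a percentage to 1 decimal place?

Binomial terms of (0.846 + 0.154)^5: M 0.4334, M+2 0.3944, M+4 0.1436, M+6 0.0261, M+8 0.0024, M+10 0.0001 → M is the base peak.
P(M) = C(5,0) × 0.846^5 × 0.154^0 = 1 × 0.43336299 × 1.0000 = 0.433363 (base)
P(M+8) = C(5,4) × 0.846^1 × 0.154^4 = 5 × 0.8460 × 0.00056245 = 0.002379
Relative intensity = 0.002379 / 0.433363 × 100 = 0.5

0.5%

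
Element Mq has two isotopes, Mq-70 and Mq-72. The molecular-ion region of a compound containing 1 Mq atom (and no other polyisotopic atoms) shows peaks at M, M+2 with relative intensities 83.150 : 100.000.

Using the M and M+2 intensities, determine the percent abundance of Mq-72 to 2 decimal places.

Write p for the Mq-70 fraction. I(M+2)/I(M) = [C(1,1)·p^0·(1−p)] / p^1 = 1·(1−p)/p = 100.000/83.150 = 1.2026
(1−p)/p = 1.2026/1 = 1.2026  ⇒  p = 1/(1 + 1.2026) = 0.4540
Mq-70: 45.40%, Mq-72: 54.60%.

54.60%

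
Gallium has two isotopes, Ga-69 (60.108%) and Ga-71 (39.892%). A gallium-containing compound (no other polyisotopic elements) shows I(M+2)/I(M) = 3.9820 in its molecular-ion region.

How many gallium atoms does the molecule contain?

For n independent Ga atoms, I(M+2)/I(M) = n · (abundance Ga-71) / (abundance Ga-69) = n · 0.39892/0.60108.
n = 3.9820 × 0.60108/0.39892 = 6.00 ≈ 6

6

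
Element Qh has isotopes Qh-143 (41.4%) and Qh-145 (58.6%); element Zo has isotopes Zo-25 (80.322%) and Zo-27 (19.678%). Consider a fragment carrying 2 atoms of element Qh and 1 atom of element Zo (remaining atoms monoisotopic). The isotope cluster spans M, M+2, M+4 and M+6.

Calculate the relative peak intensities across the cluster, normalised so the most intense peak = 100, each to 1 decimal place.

32.5 : 100.0 : 87.7 : 16.0

Element Qh pattern (n=2): 0.171396 : 0.485208 : 0.343396
Element Zo pattern (n=1): 0.80322 : 0.19678
Convolve the two distributions (both contribute in 2-u steps):
  M: 0.171396×0.80322 = 0.137669
  M+2: 0.171396×0.19678 + 0.485208×0.80322 = 0.423456
  M+4: 0.485208×0.19678 + 0.343396×0.80322 = 0.371302
  M+6: 0.343396×0.19678 = 0.067573
Scale to base peak (0.423456) = 100: 32.5 : 100.0 : 87.7 : 16.0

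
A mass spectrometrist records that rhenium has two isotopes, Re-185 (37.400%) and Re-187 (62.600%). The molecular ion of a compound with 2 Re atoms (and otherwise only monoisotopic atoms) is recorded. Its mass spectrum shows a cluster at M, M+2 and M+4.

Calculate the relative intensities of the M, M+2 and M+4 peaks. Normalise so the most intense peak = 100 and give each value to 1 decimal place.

Expanding (0.37400 + 0.62600)^2:
P(M) = 0.37400^2 = 0.139876
P(M+2) = 2 × 0.37400^1 × 0.62600^1 = 0.468248
P(M+4) = 0.62600^2 = 0.391876
The M+2 peak is largest (0.468248); scaling to 100 gives 29.9 : 100.0 : 83.7.

29.9 : 100.0 : 83.7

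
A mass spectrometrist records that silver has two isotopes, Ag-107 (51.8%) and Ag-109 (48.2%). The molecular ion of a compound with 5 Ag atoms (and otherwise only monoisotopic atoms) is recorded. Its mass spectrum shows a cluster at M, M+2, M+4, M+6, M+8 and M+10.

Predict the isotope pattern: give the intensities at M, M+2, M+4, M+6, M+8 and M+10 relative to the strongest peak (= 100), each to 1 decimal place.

11.5 : 53.7 : 100.0 : 93.1 : 43.3 : 8.1

Expanding (0.518 + 0.482)^5:
P(M) = 0.518^5 = 0.037295
P(M+2) = 5 × 0.518^4 × 0.482^1 = 0.173515
P(M+4) = 10 × 0.518^3 × 0.482^2 = 0.322911
P(M+6) = 10 × 0.518^2 × 0.482^3 = 0.300470
P(M+8) = 5 × 0.518^1 × 0.482^4 = 0.139794
P(M+10) = 0.482^5 = 0.026016
The M+4 peak is largest (0.322911); scaling to 100 gives 11.5 : 53.7 : 100.0 : 93.1 : 43.3 : 8.1.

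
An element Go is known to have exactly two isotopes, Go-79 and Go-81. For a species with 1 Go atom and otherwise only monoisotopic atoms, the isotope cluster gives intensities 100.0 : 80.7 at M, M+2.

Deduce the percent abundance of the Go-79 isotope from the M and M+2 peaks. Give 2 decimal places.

Let p = fractional abundance of Go-79. I(M+2)/I(M) = [C(1,1)·p^0·(1−p)] / p^1 = 1·(1−p)/p = 80.7/100.0 = 0.8070
(1−p)/p = 0.8070/1 = 0.8070  ⇒  p = 1/(1 + 0.8070) = 0.5534
Go-79: 55.34%, Go-81: 44.66%.

55.34%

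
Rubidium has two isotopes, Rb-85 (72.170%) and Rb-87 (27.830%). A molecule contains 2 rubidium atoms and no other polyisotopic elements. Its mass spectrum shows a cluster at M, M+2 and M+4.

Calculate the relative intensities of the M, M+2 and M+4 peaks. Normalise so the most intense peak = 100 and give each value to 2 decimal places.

100.00 : 77.12 : 14.87

Expanding (0.72170 + 0.27830)^2:
P(M) = 0.72170^2 = 0.520851
P(M+2) = 2 × 0.72170^1 × 0.27830^1 = 0.401698
P(M+4) = 0.27830^2 = 0.077451
The M peak is largest (0.520851); scaling to 100 gives 100.00 : 77.12 : 14.87.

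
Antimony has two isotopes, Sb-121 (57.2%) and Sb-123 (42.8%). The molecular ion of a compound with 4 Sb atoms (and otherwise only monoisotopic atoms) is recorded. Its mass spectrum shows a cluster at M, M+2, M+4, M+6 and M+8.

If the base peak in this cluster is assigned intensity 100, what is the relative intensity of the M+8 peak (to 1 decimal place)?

(0.572 + 0.428)^4 gives M 0.1070, M+2 0.3204, M+4 0.3596, M+6 0.1794, M+8 0.0336; the largest is M+4.
P(M+4) = C(4,2) × 0.572^2 × 0.428^2 = 6 × 0.327184 × 0.183184 = 0.359609 (base)
P(M+8) = C(4,4) × 0.572^0 × 0.428^4 = 1 × 1.0000 × 0.03355638 = 0.033556
Relative intensity = 0.033556 / 0.359609 × 100 = 9.3

9.3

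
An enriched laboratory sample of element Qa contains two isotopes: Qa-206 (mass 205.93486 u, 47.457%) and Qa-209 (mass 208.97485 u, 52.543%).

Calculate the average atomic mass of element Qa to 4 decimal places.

Ar = Σ fᵢ·mᵢ = 0.47457 × 205.93486 + 0.52543 × 208.97485
= 97.730507 + 109.801655 = 207.532162 u

207.5322 u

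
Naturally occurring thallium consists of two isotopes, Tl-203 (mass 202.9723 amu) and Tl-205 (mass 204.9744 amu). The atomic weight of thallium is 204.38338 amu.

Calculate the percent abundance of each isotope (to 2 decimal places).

Tl-203: 29.52%, Tl-205: 70.48%

With x = fraction of Tl-203 (so Tl-205 is 1 − x):
202.9723·x + 204.9744·(1 − x) = 204.38338
(202.9723 − 204.9744)·x = 204.38338 − 204.9744
x = -0.59102 / -2.0021 = 0.29520 → 29.52% Tl-203, 70.48% Tl-205.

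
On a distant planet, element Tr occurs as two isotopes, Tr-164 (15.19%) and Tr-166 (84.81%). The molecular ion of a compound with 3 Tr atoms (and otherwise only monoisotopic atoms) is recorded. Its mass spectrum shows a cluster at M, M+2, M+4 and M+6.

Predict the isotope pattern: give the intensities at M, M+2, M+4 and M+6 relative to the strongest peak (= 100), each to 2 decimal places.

0.57 : 9.62 : 53.73 : 100.00

The 3 Tr atoms are independent, so intensities follow the terms of (0.1519 + 0.8481)^3.
P(M) = 0.1519^3 = 0.003505
P(M+2) = 3 × 0.1519^2 × 0.8481^1 = 0.058706
P(M+4) = 3 × 0.1519^1 × 0.8481^2 = 0.327773
P(M+6) = 0.8481^3 = 0.610016
The M+6 peak is largest (0.610016); scaling to 100 gives 0.57 : 9.62 : 53.73 : 100.00.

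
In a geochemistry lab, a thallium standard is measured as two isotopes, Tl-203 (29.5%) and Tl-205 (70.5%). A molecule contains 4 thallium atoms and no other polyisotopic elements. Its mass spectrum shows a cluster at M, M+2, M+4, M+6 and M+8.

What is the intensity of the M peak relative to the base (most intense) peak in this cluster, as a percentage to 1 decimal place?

(0.295 + 0.705)^4 gives M 0.0076, M+2 0.0724, M+4 0.2595, M+6 0.4135, M+8 0.2470; the largest is M+6.
P(M+6) = C(4,3) × 0.295^1 × 0.705^3 = 4 × 0.2950 × 0.35040263 = 0.413475 (base)
P(M) = C(4,0) × 0.295^4 × 0.705^0 = 1 × 0.00757335 × 1.0000 = 0.007573
Relative intensity = 0.007573 / 0.413475 × 100 = 1.8

1.8%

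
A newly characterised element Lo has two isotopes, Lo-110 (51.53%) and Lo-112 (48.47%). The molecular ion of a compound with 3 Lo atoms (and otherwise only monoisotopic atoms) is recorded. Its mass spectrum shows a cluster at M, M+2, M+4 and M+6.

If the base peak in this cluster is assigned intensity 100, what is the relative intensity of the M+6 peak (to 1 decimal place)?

29.5

(0.5153 + 0.4847)^3 gives M 0.1368, M+2 0.3861, M+4 0.3632, M+6 0.1139; the largest is M+2.
P(M+2) = C(3,1) × 0.5153^2 × 0.4847^1 = 3 × 0.26553409 × 0.4847 = 0.386113 (base)
P(M+6) = C(3,3) × 0.5153^0 × 0.4847^3 = 1 × 1.0000 × 0.11387255 = 0.113873
Relative intensity = 0.113873 / 0.386113 × 100 = 29.5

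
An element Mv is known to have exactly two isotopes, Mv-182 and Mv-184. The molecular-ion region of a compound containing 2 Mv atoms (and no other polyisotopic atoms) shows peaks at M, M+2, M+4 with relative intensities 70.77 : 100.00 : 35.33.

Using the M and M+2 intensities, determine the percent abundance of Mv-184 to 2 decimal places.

Write p for the Mv-182 fraction. I(M+2)/I(M) = [C(2,1)·p^1·(1−p)] / p^2 = 2·(1−p)/p = 100.00/70.77 = 1.4130
(1−p)/p = 1.4130/2 = 0.7065  ⇒  p = 1/(1 + 0.7065) = 0.5860
Mv-182: 58.60%, Mv-184: 41.40%.

41.40%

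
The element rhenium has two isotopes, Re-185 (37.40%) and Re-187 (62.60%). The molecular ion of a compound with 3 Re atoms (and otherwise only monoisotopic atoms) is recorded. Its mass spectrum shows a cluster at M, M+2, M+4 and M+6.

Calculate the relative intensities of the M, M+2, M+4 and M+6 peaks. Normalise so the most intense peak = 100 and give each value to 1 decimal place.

11.9 : 59.7 : 100.0 : 55.8

The 3 Re atoms are independent, so intensities follow the terms of (0.3740 + 0.6260)^3.
P(M) = 0.3740^3 = 0.052314
P(M+2) = 3 × 0.3740^2 × 0.6260^1 = 0.262687
P(M+4) = 3 × 0.3740^1 × 0.6260^2 = 0.439685
P(M+6) = 0.6260^3 = 0.245314
The M+4 peak is largest (0.439685); scaling to 100 gives 11.9 : 59.7 : 100.0 : 55.8.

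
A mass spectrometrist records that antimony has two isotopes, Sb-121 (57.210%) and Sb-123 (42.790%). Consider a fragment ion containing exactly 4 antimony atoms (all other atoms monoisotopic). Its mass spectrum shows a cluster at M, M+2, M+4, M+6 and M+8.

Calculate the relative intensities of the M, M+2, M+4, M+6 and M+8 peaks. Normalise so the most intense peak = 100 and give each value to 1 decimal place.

The 4 Sb atoms are independent, so intensities follow the terms of (0.57210 + 0.42790)^4.
P(M) = 0.57210^4 = 0.107124
P(M+2) = 4 × 0.57210^3 × 0.42790^1 = 0.320493
P(M+4) = 6 × 0.57210^2 × 0.42790^2 = 0.359567
P(M+6) = 4 × 0.57210^1 × 0.42790^3 = 0.179291
P(M+8) = 0.42790^4 = 0.033525
The M+4 peak is largest (0.359567); scaling to 100 gives 29.8 : 89.1 : 100.0 : 49.9 : 9.3.

29.8 : 89.1 : 100.0 : 49.9 : 9.3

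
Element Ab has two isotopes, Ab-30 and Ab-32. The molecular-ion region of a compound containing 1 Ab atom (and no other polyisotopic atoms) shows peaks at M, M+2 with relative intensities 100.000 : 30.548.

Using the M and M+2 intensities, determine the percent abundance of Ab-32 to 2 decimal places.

23.40%

If p is the fraction of Ab that is Ab-30, then I(M+2)/I(M) = [C(1,1)·p^0·(1−p)] / p^1 = 1·(1−p)/p = 30.548/100.000 = 0.3055
(1−p)/p = 0.3055/1 = 0.3055  ⇒  p = 1/(1 + 0.3055) = 0.7660
Ab-30: 76.60%, Ab-32: 23.40%.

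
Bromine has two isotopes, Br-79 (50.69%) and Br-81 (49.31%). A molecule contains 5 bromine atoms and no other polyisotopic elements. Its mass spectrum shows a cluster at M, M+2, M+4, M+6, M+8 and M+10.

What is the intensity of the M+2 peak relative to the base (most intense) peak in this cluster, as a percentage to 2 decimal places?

51.40%

Term probabilities: M 0.0335, M+2 0.1628, M+4 0.3167, M+6 0.3081, M+8 0.1498, M+10 0.0292. Base peak = M+4.
P(M+4) = C(5,2) × 0.5069^3 × 0.4931^2 = 10 × 0.13024674 × 0.24314761 = 0.316692 (base)
P(M+2) = C(5,1) × 0.5069^4 × 0.4931^1 = 5 × 0.06602207 × 0.4931 = 0.162777
Relative intensity = 0.162777 / 0.316692 × 100 = 51.40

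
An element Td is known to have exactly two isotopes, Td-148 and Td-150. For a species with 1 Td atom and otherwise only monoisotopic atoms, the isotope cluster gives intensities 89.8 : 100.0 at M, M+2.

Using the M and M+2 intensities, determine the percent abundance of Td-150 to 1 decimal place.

52.7%

Write p for the Td-148 fraction. I(M+2)/I(M) = [C(1,1)·p^0·(1−p)] / p^1 = 1·(1−p)/p = 100.0/89.8 = 1.1136
(1−p)/p = 1.1136/1 = 1.1136  ⇒  p = 1/(1 + 1.1136) = 0.4731
Td-148: 47.3%, Td-150: 52.7%.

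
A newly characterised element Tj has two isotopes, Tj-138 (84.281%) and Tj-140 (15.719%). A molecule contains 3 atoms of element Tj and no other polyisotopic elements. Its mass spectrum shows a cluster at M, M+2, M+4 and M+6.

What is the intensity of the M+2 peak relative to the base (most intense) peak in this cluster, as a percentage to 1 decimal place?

Binomial terms of (0.84281 + 0.15719)^3: M 0.5987, M+2 0.3350, M+4 0.0625, M+6 0.0039 → M is the base peak.
P(M) = C(3,0) × 0.84281^3 × 0.15719^0 = 1 × 0.59867213 × 1.0000 = 0.598672 (base)
P(M+2) = C(3,1) × 0.84281^2 × 0.15719^1 = 3 × 0.7103287 × 0.15719 = 0.334970
Relative intensity = 0.334970 / 0.598672 × 100 = 56.0

56.0%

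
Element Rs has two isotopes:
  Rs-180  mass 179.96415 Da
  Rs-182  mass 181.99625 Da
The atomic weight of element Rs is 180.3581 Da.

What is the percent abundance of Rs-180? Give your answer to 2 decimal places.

With x = fraction of Rs-180 (so Rs-182 is 1 − x):
179.96415·x + 181.99625·(1 − x) = 180.3581
(179.96415 − 181.99625)·x = 180.3581 − 181.99625
x = -1.63815 / -2.03210 = 0.80614 → 80.61% Rs-180, 19.39% Rs-182.

80.61%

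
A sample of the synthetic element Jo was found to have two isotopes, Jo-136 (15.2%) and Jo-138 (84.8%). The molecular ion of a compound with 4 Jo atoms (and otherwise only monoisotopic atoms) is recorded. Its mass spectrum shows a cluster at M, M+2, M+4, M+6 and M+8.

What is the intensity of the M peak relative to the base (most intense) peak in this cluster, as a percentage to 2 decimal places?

(0.152 + 0.848)^4 gives M 0.0005, M+2 0.0119, M+4 0.0997, M+6 0.3708, M+8 0.5171; the largest is M+8.
P(M+8) = C(4,4) × 0.152^0 × 0.848^4 = 1 × 1.0000 × 0.51711056 = 0.517111 (base)
P(M) = C(4,0) × 0.152^4 × 0.848^0 = 1 × 0.00053379 × 1.0000 = 0.000534
Relative intensity = 0.000534 / 0.517111 × 100 = 0.10

0.10%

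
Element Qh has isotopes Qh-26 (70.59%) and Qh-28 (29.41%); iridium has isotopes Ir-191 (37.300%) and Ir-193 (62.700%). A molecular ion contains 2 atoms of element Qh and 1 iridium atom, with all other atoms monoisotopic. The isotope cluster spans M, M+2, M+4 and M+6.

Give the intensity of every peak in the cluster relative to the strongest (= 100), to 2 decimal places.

39.77 : 100.00 : 62.61 : 11.61

Element Qh pattern (n=2): 0.49829481 : 0.41521038 : 0.08649481
Iridium pattern (n=1): 0.3730 : 0.6270
Convolve the two distributions (both contribute in 2-u steps):
  M: 0.49829481×0.3730 = 0.185864
  M+2: 0.49829481×0.6270 + 0.41521038×0.3730 = 0.467304
  M+4: 0.41521038×0.6270 + 0.08649481×0.3730 = 0.292599
  M+6: 0.08649481×0.6270 = 0.054232
Scale to base peak (0.467304) = 100: 39.77 : 100.00 : 62.61 : 11.61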